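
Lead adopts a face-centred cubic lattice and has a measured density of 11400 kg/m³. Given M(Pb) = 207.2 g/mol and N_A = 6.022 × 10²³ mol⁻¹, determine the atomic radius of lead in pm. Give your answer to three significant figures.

175 pm

For an FCC cell (Z = 4), a³ = Z·M/(N_A·ρ) = 4 × 207.2 / (6.022 × 10²³ × 11.40) = 1.207 × 10^-22 cm³, so a = 4.942 × 10^-8 cm = 494.2 pm.
Atoms touch along the face diagonal, so √2·a = 4r, so r = 0.3536 × a = 175 pm.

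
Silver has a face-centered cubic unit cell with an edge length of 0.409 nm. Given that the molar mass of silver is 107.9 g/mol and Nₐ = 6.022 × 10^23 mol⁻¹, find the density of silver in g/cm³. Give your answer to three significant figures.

An FCC unit cell contains Z = 4 atoms.
Cell volume: a³ = (0.409 nm)³ = (4.090 × 10^-8 cm)³ = 6.842 × 10^-23 cm³.
ρ = Z·M/(N_A·a³) = 4 × 107.9 / (6.022 × 10²³ × 6.842 × 10^-23) = 10.48 g/cm³.

10.5 g/cm³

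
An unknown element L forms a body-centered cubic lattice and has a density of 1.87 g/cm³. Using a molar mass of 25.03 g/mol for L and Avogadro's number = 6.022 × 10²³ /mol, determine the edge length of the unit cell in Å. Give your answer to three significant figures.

With Z = 2 atoms per BCC cell, a³ = Z·M/(N_A·ρ) = 2 × 25.03 / (6.022 × 10²³ × 1.870 g/cm³) = 4.445 × 10^-23 cm³.
a = (4.445 × 10^-23)^(1/3) = 3.542 × 10^-8 cm = 3.54 Å.

3.54 Å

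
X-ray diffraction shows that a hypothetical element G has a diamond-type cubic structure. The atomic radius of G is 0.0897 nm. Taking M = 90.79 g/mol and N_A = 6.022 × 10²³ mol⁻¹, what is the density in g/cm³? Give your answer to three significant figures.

In a diamond cubic lattice, nearest neighbors lie along the body diagonal with √3·a = 8r, giving a = 0.4143 nm = 4.143 × 10^-8 cm.
With Z = 8, ρ = Z·M/(N_A·a³) = 8 × 90.79 / (6.022 × 10²³ × 7.112 × 10^-23) = 16.96 g/cm³.

17.0 g/cm³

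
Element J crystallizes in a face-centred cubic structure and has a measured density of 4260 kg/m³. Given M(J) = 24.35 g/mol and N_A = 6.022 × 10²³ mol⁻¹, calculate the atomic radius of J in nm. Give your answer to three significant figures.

0.119 nm

For an FCC cell (Z = 4), a³ = Z·M/(N_A·ρ) = 4 × 24.35 / (6.022 × 10²³ × 4.260) = 3.797 × 10^-23 cm³, so a = 3.361 × 10^-8 cm = 0.3361 nm.
Atoms touch along the face diagonal, so √2·a = 4r, so r = 0.3536 × a = 0.119 nm.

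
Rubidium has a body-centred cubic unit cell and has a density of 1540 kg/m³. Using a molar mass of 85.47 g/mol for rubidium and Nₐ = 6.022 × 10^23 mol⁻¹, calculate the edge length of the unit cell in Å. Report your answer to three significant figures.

With Z = 2 atoms per BCC cell, a³ = Z·M/(N_A·ρ) = 2 × 85.47 / (6.022 × 10²³ × 1.540 g/cm³) = 1.843 × 10^-22 cm³.
a = (1.843 × 10^-22)^(1/3) = 5.691 × 10^-8 cm = 5.69 Å.

5.69 Å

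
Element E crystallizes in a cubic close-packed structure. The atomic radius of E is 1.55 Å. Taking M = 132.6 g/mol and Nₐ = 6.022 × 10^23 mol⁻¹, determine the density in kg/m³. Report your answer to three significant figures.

In an FCC lattice, atoms touch along the face diagonal, so √2·a = 4r, giving a = 4.384 Å = 4.384 × 10^-8 cm.
With Z = 4, ρ = Z·M/(N_A·a³) = 4 × 132.6 / (6.022 × 10²³ × 8.426 × 10^-23) = 10.45 g/cm³ = 10500 kg/m³.

10500 kg/m³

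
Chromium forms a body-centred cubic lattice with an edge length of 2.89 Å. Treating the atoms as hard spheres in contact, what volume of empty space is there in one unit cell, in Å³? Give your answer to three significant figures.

In a BCC lattice atoms touch along the body diagonal, so √3·a = 4r, so r = 0.4330a = 1.251 Å.
V_cell = a³ = 24.14 Å³; V_atoms = 2 × (4/3)πr³ = 16.42 Å³.
Empty space = 24.14 − 16.42 = 7.72 Å³.

7.72 Å³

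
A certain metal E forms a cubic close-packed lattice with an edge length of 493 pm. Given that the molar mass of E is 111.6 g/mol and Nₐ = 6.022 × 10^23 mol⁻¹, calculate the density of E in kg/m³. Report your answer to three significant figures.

6190 kg/m³

An FCC unit cell contains Z = 4 atoms.
Cell volume: a³ = (493 pm)³ = (4.930 × 10^-8 cm)³ = 1.198 × 10^-22 cm³.
ρ = Z·M/(N_A·a³) = 4 × 111.6 / (6.022 × 10²³ × 1.198 × 10^-22) = 6.186 g/cm³ = 6190 kg/m³.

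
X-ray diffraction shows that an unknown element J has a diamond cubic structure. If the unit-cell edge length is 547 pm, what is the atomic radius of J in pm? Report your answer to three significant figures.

In a diamond cubic lattice, nearest neighbors lie along the body diagonal with √3·a = 8r.
r = √3·a/8 = 1.7321 × 547 / 8 = 118 pm.

118 pm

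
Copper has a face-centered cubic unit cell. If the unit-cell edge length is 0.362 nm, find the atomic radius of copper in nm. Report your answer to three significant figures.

0.128 nm

In an FCC lattice, atoms touch along the face diagonal, so √2·a = 4r.
r = √2·a/4 = 1.4142 × 0.362 / 4 = 0.128 nm.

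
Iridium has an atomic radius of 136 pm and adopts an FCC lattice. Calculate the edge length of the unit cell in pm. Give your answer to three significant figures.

385 pm

In an FCC lattice, atoms touch along the face diagonal, so √2·a = 4r.
a = 4r/√2 = 4 × 136 / 1.4142 = 385 pm.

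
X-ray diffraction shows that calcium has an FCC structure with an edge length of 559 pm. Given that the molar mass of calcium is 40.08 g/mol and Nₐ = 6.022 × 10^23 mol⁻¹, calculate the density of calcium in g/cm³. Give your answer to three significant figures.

An FCC unit cell contains Z = 4 atoms.
Cell volume: a³ = (559 pm)³ = (5.590 × 10^-8 cm)³ = 1.747 × 10^-22 cm³.
ρ = Z·M/(N_A·a³) = 4 × 40.08 / (6.022 × 10²³ × 1.747 × 10^-22) = 1.524 g/cm³.

1.52 g/cm³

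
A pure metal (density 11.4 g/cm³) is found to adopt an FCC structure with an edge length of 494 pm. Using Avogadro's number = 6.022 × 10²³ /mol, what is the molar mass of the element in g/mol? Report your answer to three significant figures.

207 g/mol

An FCC cell has Z = 4 atoms; a = 4.940 × 10^-8 cm.
M = ρ·N_A·a³/Z = 11.4 × 6.022 × 10²³ × 1.206 × 10^-22 / 4 = 207 g/mol.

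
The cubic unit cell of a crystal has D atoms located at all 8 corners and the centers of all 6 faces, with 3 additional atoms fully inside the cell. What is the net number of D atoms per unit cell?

7

Corner atoms are shared by 8 cells (1/8 each), face atoms by 2 (1/2 each), interior atoms are unshared.
Net atoms = 8 × 1/8 + 6 × 1/2 + 3 = 1 + 3 + 3 = 7.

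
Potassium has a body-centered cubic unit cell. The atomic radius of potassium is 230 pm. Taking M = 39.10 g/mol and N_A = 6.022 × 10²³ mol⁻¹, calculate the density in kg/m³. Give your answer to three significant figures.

In a BCC lattice, atoms touch along the body diagonal, so √3·a = 4r, giving a = 531.2 pm = 5.312 × 10^-8 cm.
With Z = 2, ρ = Z·M/(N_A·a³) = 2 × 39.10 / (6.022 × 10²³ × 1.499 × 10^-22) = 0.8665 g/cm³ = 867 kg/m³.

867 kg/m³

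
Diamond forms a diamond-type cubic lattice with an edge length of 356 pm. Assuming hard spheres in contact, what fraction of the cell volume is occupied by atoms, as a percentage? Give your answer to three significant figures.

34.0%

In a diamond cubic lattice nearest neighbors lie along the body diagonal with √3·a = 8r, so r = 0.2165a = 77.08 pm.
Packing fraction = Z·(4/3)πr³ / a³ = 8 × (4/3)π × (77.08)³ / (356)³ = 0.3401 = 34.0%.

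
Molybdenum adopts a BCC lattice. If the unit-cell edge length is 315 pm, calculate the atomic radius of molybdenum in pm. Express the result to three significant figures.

136 pm

In a BCC lattice, atoms touch along the body diagonal, so √3·a = 4r.
r = √3·a/4 = 1.7321 × 315 / 4 = 136 pm.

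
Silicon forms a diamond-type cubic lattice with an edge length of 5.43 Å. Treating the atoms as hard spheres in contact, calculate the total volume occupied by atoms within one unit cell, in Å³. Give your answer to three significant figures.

54.4 Å³

In a diamond cubic lattice nearest neighbors lie along the body diagonal with √3·a = 8r, so r = 0.2165a = 1.176 Å.
V_atoms = Z × (4/3)πr³ = 8 × (4/3)π × (1.176)³ = 54.4 Å³.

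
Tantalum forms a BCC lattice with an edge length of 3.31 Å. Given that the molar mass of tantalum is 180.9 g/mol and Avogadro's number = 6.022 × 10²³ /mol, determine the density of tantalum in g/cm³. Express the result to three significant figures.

A BCC unit cell contains Z = 2 atoms.
Cell volume: a³ = (3.31 Å)³ = (3.310 × 10^-8 cm)³ = 3.626 × 10^-23 cm³.
ρ = Z·M/(N_A·a³) = 2 × 180.9 / (6.022 × 10²³ × 3.626 × 10^-23) = 16.57 g/cm³.

16.6 g/cm³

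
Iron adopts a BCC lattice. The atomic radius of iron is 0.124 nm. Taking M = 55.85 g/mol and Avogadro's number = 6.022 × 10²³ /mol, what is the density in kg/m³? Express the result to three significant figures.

7900 kg/m³

In a BCC lattice, atoms touch along the body diagonal, so √3·a = 4r, giving a = 0.2864 nm = 2.864 × 10^-8 cm.
With Z = 2, ρ = Z·M/(N_A·a³) = 2 × 55.85 / (6.022 × 10²³ × 2.348 × 10^-23) = 7.899 g/cm³ = 7900 kg/m³.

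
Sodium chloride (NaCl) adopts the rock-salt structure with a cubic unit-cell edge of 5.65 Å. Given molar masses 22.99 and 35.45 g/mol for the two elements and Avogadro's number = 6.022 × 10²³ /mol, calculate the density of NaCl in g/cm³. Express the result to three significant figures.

The rock-salt structure contains Z = 4 formula units per cell; M(NaCl) = 22.99 + 35.45 = 58.44 g/mol.
a³ = (5.650 × 10^-8 cm)³ = 1.804 × 10^-22 cm³.
ρ = 4 × 58.44 / (6.022 × 10²³ × 1.804 × 10^-22) = 2.152 g/cm³.

2.15 g/cm³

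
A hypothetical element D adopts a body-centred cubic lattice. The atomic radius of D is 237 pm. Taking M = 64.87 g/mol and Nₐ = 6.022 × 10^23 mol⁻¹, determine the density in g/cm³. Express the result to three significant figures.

In a BCC lattice, atoms touch along the body diagonal, so √3·a = 4r, giving a = 547.3 pm = 5.473 × 10^-8 cm.
With Z = 2, ρ = Z·M/(N_A·a³) = 2 × 64.87 / (6.022 × 10²³ × 1.640 × 10^-22) = 1.314 g/cm³.

1.31 g/cm³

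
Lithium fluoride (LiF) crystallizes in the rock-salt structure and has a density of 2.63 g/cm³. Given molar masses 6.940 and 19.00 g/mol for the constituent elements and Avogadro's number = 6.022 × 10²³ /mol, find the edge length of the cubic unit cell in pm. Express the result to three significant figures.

403 pm

M(LiF) = 25.94 g/mol; Z = 4 formula units per cell.
a³ = Z·M/(N_A·ρ) = 4 × 25.94 / (6.022 × 10²³ × 2.63) = 6.551 × 10^-23 cm³, so a = 4.031 × 10^-8 cm = 403 pm.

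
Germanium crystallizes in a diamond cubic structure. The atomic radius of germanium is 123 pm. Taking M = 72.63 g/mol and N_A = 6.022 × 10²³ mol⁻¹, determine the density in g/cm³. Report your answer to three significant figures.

5.26 g/cm³

In a diamond cubic lattice, nearest neighbors lie along the body diagonal with √3·a = 8r, giving a = 568.1 pm = 5.681 × 10^-8 cm.
With Z = 8, ρ = Z·M/(N_A·a³) = 8 × 72.63 / (6.022 × 10²³ × 1.834 × 10^-22) = 5.262 g/cm³.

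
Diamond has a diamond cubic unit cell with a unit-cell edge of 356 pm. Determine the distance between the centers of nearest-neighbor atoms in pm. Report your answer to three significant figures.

In a diamond cubic structure, nearest neighbors lie along the body diagonal with √3·a = 8r; the nearest-neighbor distance equals 2r = 0.4330·a.
d = 0.4330 × 356 = 154 pm.

154 pm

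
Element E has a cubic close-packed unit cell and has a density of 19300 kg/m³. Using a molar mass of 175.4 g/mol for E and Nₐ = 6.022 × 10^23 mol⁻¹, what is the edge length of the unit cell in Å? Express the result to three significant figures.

With Z = 4 atoms per FCC cell, a³ = Z·M/(N_A·ρ) = 4 × 175.4 / (6.022 × 10²³ × 19.30 g/cm³) = 6.037 × 10^-23 cm³.
a = (6.037 × 10^-23)^(1/3) = 3.923 × 10^-8 cm = 3.92 Å.

3.92 Å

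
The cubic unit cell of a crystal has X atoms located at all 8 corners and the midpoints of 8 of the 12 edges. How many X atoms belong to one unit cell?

Corner atoms are shared by 8 cells (1/8 each), edge atoms by 4 (1/4 each).
Net atoms = 8 × 1/8 + 8 × 1/4 = 1 + 2 = 3.

3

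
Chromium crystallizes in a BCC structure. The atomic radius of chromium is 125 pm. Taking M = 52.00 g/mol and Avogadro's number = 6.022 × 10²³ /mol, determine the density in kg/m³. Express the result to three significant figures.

7180 kg/m³

In a BCC lattice, atoms touch along the body diagonal, so √3·a = 4r, giving a = 288.7 pm = 2.887 × 10^-8 cm.
With Z = 2, ρ = Z·M/(N_A·a³) = 2 × 52.00 / (6.022 × 10²³ × 2.406 × 10^-23) = 7.179 g/cm³ = 7180 kg/m³.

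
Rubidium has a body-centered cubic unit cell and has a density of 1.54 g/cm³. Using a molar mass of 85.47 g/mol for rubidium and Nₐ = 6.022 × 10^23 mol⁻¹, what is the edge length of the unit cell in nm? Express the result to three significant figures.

With Z = 2 atoms per BCC cell, a³ = Z·M/(N_A·ρ) = 2 × 85.47 / (6.022 × 10²³ × 1.540 g/cm³) = 1.843 × 10^-22 cm³.
a = (1.843 × 10^-22)^(1/3) = 5.691 × 10^-8 cm = 0.569 nm.

0.569 nm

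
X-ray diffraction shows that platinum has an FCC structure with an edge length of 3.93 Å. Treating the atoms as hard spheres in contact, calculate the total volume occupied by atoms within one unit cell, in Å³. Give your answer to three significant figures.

44.9 Å³

In an FCC lattice atoms touch along the face diagonal, so √2·a = 4r, so r = 0.3536a = 1.389 Å.
V_atoms = Z × (4/3)πr³ = 4 × (4/3)π × (1.389)³ = 44.9 Å³.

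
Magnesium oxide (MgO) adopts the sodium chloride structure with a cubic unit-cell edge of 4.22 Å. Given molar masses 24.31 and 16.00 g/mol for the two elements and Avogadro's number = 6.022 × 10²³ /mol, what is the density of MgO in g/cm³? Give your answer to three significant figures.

The sodium chloride structure contains Z = 4 formula units per cell; M(MgO) = 24.31 + 16.00 = 40.31 g/mol.
a³ = (4.220 × 10^-8 cm)³ = 7.515 × 10^-23 cm³.
ρ = 4 × 40.31 / (6.022 × 10²³ × 7.515 × 10^-23) = 3.563 g/cm³.

3.56 g/cm³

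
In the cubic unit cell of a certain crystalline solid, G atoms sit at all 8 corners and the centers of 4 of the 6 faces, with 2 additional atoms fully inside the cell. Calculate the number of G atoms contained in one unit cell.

5

Corner atoms are shared by 8 cells (1/8 each), face atoms by 2 (1/2 each), interior atoms are unshared.
Net atoms = 8 × 1/8 + 4 × 1/2 + 2 = 1 + 2 + 2 = 5.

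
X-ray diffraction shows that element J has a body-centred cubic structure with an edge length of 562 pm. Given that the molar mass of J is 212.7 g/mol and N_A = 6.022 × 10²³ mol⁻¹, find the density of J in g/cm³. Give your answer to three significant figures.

3.98 g/cm³

A BCC unit cell contains Z = 2 atoms.
Cell volume: a³ = (562 pm)³ = (5.620 × 10^-8 cm)³ = 1.775 × 10^-22 cm³.
ρ = Z·M/(N_A·a³) = 2 × 212.7 / (6.022 × 10²³ × 1.775 × 10^-22) = 3.980 g/cm³.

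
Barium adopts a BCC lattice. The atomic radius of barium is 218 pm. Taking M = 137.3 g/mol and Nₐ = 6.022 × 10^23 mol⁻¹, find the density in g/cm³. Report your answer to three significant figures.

3.57 g/cm³

In a BCC lattice, atoms touch along the body diagonal, so √3·a = 4r, giving a = 503.4 pm = 5.034 × 10^-8 cm.
With Z = 2, ρ = Z·M/(N_A·a³) = 2 × 137.3 / (6.022 × 10²³ × 1.276 × 10^-22) = 3.573 g/cm³.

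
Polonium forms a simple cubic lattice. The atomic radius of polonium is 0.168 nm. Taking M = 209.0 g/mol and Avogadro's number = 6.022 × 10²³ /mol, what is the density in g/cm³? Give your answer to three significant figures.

9.15 g/cm³

In a simple cubic lattice, atoms touch along the cell edge, so a = 2r, giving a = 0.3360 nm = 3.360 × 10^-8 cm.
With Z = 1, ρ = Z·M/(N_A·a³) = 1 × 209.0 / (6.022 × 10²³ × 3.793 × 10^-23) = 9.149 g/cm³.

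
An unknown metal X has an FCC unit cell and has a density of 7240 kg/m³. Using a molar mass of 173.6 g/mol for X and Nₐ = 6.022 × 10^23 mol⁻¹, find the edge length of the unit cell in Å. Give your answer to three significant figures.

With Z = 4 atoms per FCC cell, a³ = Z·M/(N_A·ρ) = 4 × 173.6 / (6.022 × 10²³ × 7.240 g/cm³) = 1.593 × 10^-22 cm³.
a = (1.593 × 10^-22)^(1/3) = 5.421 × 10^-8 cm = 5.42 Å.

5.42 Å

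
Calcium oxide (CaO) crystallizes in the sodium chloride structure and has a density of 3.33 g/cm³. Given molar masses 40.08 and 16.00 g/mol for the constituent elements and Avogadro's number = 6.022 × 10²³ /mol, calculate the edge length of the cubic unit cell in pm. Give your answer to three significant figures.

M(CaO) = 56.08 g/mol; Z = 4 formula units per cell.
a³ = Z·M/(N_A·ρ) = 4 × 56.08 / (6.022 × 10²³ × 3.33) = 1.119 × 10^-22 cm³, so a = 4.818 × 10^-8 cm = 482 pm.

482 pm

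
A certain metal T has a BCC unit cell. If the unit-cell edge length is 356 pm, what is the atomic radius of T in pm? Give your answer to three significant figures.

In a BCC lattice, atoms touch along the body diagonal, so √3·a = 4r.
r = √3·a/4 = 1.7321 × 356 / 4 = 154 pm.

154 pm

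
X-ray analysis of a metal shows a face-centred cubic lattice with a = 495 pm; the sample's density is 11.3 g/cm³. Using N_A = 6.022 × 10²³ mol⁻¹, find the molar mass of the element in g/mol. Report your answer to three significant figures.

206 g/mol

An FCC cell has Z = 4 atoms; a = 4.950 × 10^-8 cm.
M = ρ·N_A·a³/Z = 11.3 × 6.022 × 10²³ × 1.213 × 10^-22 / 4 = 206 g/mol.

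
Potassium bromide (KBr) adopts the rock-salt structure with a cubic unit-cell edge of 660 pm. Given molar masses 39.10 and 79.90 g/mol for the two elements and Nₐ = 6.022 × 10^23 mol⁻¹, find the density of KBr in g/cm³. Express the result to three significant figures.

2.75 g/cm³

The rock-salt structure contains Z = 4 formula units per cell; M(KBr) = 39.10 + 79.90 = 119.0 g/mol.
a³ = (6.600 × 10^-8 cm)³ = 2.875 × 10^-22 cm³.
ρ = 4 × 119.0 / (6.022 × 10²³ × 2.875 × 10^-22) = 2.749 g/cm³.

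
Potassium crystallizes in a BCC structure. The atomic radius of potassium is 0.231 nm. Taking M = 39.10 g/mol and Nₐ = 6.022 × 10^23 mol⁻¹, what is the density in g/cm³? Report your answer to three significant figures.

In a BCC lattice, atoms touch along the body diagonal, so √3·a = 4r, giving a = 0.5335 nm = 5.335 × 10^-8 cm.
With Z = 2, ρ = Z·M/(N_A·a³) = 2 × 39.10 / (6.022 × 10²³ × 1.518 × 10^-22) = 0.8553 g/cm³.

0.855 g/cm³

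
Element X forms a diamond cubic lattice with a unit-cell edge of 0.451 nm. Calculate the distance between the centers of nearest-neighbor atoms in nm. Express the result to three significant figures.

0.195 nm

In a diamond cubic structure, nearest neighbors lie along the body diagonal with √3·a = 8r; the nearest-neighbor distance equals 2r = 0.4330·a.
d = 0.4330 × 0.451 = 0.195 nm.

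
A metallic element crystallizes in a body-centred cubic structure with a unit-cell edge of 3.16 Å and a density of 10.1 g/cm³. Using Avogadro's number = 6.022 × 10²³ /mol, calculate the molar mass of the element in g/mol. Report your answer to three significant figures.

96.0 g/mol

A BCC cell has Z = 2 atoms; a = 3.160 × 10^-8 cm.
M = ρ·N_A·a³/Z = 10.1 × 6.022 × 10²³ × 3.155 × 10^-23 / 2 = 96.0 g/mol.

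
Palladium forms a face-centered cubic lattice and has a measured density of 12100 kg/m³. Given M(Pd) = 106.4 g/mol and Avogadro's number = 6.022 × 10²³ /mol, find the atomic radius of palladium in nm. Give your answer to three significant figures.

0.137 nm

For an FCC cell (Z = 4), a³ = Z·M/(N_A·ρ) = 4 × 106.4 / (6.022 × 10²³ × 12.10) = 5.841 × 10^-23 cm³, so a = 3.880 × 10^-8 cm = 0.3880 nm.
Atoms touch along the face diagonal, so √2·a = 4r, so r = 0.3536 × a = 0.137 nm.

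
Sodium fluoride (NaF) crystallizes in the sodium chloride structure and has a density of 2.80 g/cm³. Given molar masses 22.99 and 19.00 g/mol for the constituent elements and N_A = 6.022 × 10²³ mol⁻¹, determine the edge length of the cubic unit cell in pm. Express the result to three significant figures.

M(NaF) = 41.99 g/mol; Z = 4 formula units per cell.
a³ = Z·M/(N_A·ρ) = 4 × 41.99 / (6.022 × 10²³ × 2.80) = 9.961 × 10^-23 cm³, so a = 4.636 × 10^-8 cm = 464 pm.

464 pm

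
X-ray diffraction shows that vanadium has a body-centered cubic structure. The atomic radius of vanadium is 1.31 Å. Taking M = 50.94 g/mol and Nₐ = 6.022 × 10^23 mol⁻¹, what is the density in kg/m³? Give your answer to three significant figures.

In a BCC lattice, atoms touch along the body diagonal, so √3·a = 4r, giving a = 3.025 Å = 3.025 × 10^-8 cm.
With Z = 2, ρ = Z·M/(N_A·a³) = 2 × 50.94 / (6.022 × 10²³ × 2.769 × 10^-23) = 6.110 g/cm³ = 6110 kg/m³.

6110 kg/m³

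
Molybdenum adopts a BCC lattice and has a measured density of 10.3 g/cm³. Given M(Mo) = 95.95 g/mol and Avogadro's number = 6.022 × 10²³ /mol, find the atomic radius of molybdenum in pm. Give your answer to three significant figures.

136 pm

For a BCC cell (Z = 2), a³ = Z·M/(N_A·ρ) = 2 × 95.95 / (6.022 × 10²³ × 10.30) = 3.094 × 10^-23 cm³, so a = 3.139 × 10^-8 cm = 313.9 pm.
Atoms touch along the body diagonal, so √3·a = 4r, so r = 0.4330 × a = 136 pm.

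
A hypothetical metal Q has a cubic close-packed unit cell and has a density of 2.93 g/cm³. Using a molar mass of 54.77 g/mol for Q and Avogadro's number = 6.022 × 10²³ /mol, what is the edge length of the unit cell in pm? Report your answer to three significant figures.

With Z = 4 atoms per FCC cell, a³ = Z·M/(N_A·ρ) = 4 × 54.77 / (6.022 × 10²³ × 2.930 g/cm³) = 1.242 × 10^-22 cm³.
a = (1.242 × 10^-22)^(1/3) = 4.989 × 10^-8 cm = 499 pm.

499 pm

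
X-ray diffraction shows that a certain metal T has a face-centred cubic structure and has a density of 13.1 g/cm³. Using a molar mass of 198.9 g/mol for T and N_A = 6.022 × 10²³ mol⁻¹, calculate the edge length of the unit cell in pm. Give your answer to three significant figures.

With Z = 4 atoms per FCC cell, a³ = Z·M/(N_A·ρ) = 4 × 198.9 / (6.022 × 10²³ × 13.10 g/cm³) = 1.009 × 10^-22 cm³.
a = (1.009 × 10^-22)^(1/3) = 4.655 × 10^-8 cm = 465 pm.

465 pm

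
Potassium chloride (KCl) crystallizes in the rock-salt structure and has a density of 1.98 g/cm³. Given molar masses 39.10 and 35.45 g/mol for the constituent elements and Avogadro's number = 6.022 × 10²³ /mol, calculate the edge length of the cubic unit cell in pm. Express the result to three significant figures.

M(KCl) = 74.55 g/mol; Z = 4 formula units per cell.
a³ = Z·M/(N_A·ρ) = 4 × 74.55 / (6.022 × 10²³ × 1.98) = 2.501 × 10^-22 cm³, so a = 6.300 × 10^-8 cm = 630 pm.

630 pm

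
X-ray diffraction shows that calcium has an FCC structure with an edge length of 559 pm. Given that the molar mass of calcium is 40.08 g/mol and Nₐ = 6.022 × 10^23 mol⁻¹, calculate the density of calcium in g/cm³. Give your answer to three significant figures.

An FCC unit cell contains Z = 4 atoms.
Cell volume: a³ = (559 pm)³ = (5.590 × 10^-8 cm)³ = 1.747 × 10^-22 cm³.
ρ = Z·M/(N_A·a³) = 4 × 40.08 / (6.022 × 10²³ × 1.747 × 10^-22) = 1.524 g/cm³.

1.52 g/cm³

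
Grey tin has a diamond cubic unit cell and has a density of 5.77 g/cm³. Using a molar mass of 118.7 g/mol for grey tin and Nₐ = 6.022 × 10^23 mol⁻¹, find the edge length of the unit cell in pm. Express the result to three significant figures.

With Z = 8 atoms per diamond cubic cell, a³ = Z·M/(N_A·ρ) = 8 × 118.7 / (6.022 × 10²³ × 5.770 g/cm³) = 2.733 × 10^-22 cm³.
a = (2.733 × 10^-22)^(1/3) = 6.489 × 10^-8 cm = 649 pm.

649 pm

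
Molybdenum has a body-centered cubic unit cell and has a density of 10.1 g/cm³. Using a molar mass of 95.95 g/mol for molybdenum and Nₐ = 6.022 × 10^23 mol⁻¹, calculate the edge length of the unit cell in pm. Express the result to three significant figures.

With Z = 2 atoms per BCC cell, a³ = Z·M/(N_A·ρ) = 2 × 95.95 / (6.022 × 10²³ × 10.10 g/cm³) = 3.155 × 10^-23 cm³.
a = (3.155 × 10^-23)^(1/3) = 3.160 × 10^-8 cm = 316 pm.

316 pm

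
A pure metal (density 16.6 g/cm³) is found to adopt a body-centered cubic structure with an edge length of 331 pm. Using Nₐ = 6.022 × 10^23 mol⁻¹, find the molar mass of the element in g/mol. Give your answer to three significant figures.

A BCC cell has Z = 2 atoms; a = 3.310 × 10^-8 cm.
M = ρ·N_A·a³/Z = 16.6 × 6.022 × 10²³ × 3.626 × 10^-23 / 2 = 181 g/mol.

181 g/mol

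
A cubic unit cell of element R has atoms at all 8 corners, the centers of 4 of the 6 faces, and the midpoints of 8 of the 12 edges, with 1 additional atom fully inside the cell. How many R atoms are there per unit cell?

6

Corner atoms are shared by 8 cells (1/8 each), face atoms by 2 (1/2 each), edge atoms by 4 (1/4 each), interior atoms are unshared.
Net atoms = 8 × 1/8 + 4 × 1/2 + 8 × 1/4 + 1 = 1 + 2 + 2 + 1 = 6.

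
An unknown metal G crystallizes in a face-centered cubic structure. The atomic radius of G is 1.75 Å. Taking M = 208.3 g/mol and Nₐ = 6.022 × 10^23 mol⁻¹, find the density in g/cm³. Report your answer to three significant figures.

11.4 g/cm³

In an FCC lattice, atoms touch along the face diagonal, so √2·a = 4r, giving a = 4.950 Å = 4.950 × 10^-8 cm.
With Z = 4, ρ = Z·M/(N_A·a³) = 4 × 208.3 / (6.022 × 10²³ × 1.213 × 10^-22) = 11.41 g/cm³.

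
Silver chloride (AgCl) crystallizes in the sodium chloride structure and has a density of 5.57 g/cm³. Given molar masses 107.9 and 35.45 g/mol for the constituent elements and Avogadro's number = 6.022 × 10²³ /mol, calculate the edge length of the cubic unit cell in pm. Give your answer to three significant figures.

555 pm

M(AgCl) = 143.35 g/mol; Z = 4 formula units per cell.
a³ = Z·M/(N_A·ρ) = 4 × 143.35 / (6.022 × 10²³ × 5.57) = 1.709 × 10^-22 cm³, so a = 5.550 × 10^-8 cm = 555 pm.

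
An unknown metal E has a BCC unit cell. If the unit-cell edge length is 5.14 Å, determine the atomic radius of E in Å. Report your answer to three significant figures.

In a BCC lattice, atoms touch along the body diagonal, so √3·a = 4r.
r = √3·a/4 = 1.7321 × 5.14 / 4 = 2.23 Å.

2.23 Å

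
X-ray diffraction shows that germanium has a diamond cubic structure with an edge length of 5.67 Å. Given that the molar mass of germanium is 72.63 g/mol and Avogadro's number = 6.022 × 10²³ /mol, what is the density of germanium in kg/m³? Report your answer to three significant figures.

5290 kg/m³

A diamond cubic unit cell contains Z = 8 atoms.
Cell volume: a³ = (5.67 Å)³ = (5.670 × 10^-8 cm)³ = 1.823 × 10^-22 cm³.
ρ = Z·M/(N_A·a³) = 8 × 72.63 / (6.022 × 10²³ × 1.823 × 10^-22) = 5.293 g/cm³ = 5290 kg/m³.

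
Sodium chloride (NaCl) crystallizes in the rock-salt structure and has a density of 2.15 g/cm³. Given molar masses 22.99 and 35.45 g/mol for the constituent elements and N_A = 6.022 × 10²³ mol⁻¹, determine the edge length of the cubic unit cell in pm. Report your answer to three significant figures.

M(NaCl) = 58.44 g/mol; Z = 4 formula units per cell.
a³ = Z·M/(N_A·ρ) = 4 × 58.44 / (6.022 × 10²³ × 2.15) = 1.805 × 10^-22 cm³, so a = 5.652 × 10^-8 cm = 565 pm.

565 pm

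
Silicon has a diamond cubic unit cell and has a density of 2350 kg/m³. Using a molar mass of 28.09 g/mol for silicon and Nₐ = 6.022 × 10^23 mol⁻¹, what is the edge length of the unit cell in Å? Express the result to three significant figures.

With Z = 8 atoms per diamond cubic cell, a³ = Z·M/(N_A·ρ) = 8 × 28.09 / (6.022 × 10²³ × 2.350 g/cm³) = 1.588 × 10^-22 cm³.
a = (1.588 × 10^-22)^(1/3) = 5.415 × 10^-8 cm = 5.42 Å.

5.42 Å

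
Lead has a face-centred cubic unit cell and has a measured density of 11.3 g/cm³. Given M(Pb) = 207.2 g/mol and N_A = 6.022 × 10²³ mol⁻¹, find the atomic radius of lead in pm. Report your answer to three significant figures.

For an FCC cell (Z = 4), a³ = Z·M/(N_A·ρ) = 4 × 207.2 / (6.022 × 10²³ × 11.30) = 1.218 × 10^-22 cm³, so a = 4.957 × 10^-8 cm = 495.7 pm.
Atoms touch along the face diagonal, so √2·a = 4r, so r = 0.3536 × a = 175 pm.

175 pm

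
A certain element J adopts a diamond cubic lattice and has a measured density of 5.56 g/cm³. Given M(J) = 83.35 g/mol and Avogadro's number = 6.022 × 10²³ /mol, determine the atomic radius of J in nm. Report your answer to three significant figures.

For a diamond cubic cell (Z = 8), a³ = Z·M/(N_A·ρ) = 8 × 83.35 / (6.022 × 10²³ × 5.560) = 1.991 × 10^-22 cm³, so a = 5.840 × 10^-8 cm = 0.5840 nm.
Nearest neighbors lie along the body diagonal with √3·a = 8r, so r = 0.2165 × a = 0.126 nm.

0.126 nm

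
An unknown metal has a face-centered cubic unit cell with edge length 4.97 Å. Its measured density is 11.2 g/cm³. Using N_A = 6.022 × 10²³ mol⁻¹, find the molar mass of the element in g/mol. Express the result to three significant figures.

An FCC cell has Z = 4 atoms; a = 4.970 × 10^-8 cm.
M = ρ·N_A·a³/Z = 11.2 × 6.022 × 10²³ × 1.228 × 10^-22 / 4 = 207 g/mol.

207 g/mol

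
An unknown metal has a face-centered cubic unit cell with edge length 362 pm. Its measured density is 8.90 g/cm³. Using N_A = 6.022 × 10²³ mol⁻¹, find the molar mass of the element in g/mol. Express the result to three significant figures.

An FCC cell has Z = 4 atoms; a = 3.620 × 10^-8 cm.
M = ρ·N_A·a³/Z = 8.90 × 6.022 × 10²³ × 4.744 × 10^-23 / 4 = 63.6 g/mol.

63.6 g/mol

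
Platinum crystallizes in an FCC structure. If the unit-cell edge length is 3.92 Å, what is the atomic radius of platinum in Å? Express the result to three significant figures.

In an FCC lattice, atoms touch along the face diagonal, so √2·a = 4r.
r = √2·a/4 = 1.4142 × 3.92 / 4 = 1.39 Å.

1.39 Å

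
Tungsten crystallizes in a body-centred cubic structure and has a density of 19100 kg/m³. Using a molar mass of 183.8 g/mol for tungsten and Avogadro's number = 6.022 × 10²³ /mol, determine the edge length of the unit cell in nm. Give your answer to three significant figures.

With Z = 2 atoms per BCC cell, a³ = Z·M/(N_A·ρ) = 2 × 183.8 / (6.022 × 10²³ × 19.10 g/cm³) = 3.196 × 10^-23 cm³.
a = (3.196 × 10^-23)^(1/3) = 3.173 × 10^-8 cm = 0.317 nm.

0.317 nm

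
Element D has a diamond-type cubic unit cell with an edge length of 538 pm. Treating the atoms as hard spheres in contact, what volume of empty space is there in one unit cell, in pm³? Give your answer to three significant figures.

1.03 × 10^8 pm³

In a diamond cubic lattice nearest neighbors lie along the body diagonal with √3·a = 8r, so r = 0.2165a = 116.5 pm.
V_cell = a³ = 1.557 × 10^8 pm³; V_atoms = 8 × (4/3)πr³ = 5.296 × 10^7 pm³.
Empty space = 1.557 × 10^8 − 5.296 × 10^7 = 1.03 × 10^8 pm³.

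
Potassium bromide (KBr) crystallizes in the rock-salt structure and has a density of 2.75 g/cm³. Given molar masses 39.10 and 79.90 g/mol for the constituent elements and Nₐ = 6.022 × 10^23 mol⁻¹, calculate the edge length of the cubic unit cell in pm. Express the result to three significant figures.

M(KBr) = 119.0 g/mol; Z = 4 formula units per cell.
a³ = Z·M/(N_A·ρ) = 4 × 119.0 / (6.022 × 10²³ × 2.75) = 2.874 × 10^-22 cm³, so a = 6.600 × 10^-8 cm = 660 pm.

660 pm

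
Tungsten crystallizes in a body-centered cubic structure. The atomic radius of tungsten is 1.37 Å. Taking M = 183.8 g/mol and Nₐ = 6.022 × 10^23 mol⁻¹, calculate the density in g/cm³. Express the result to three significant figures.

In a BCC lattice, atoms touch along the body diagonal, so √3·a = 4r, giving a = 3.164 Å = 3.164 × 10^-8 cm.
With Z = 2, ρ = Z·M/(N_A·a³) = 2 × 183.8 / (6.022 × 10²³ × 3.167 × 10^-23) = 19.27 g/cm³.

19.3 g/cm³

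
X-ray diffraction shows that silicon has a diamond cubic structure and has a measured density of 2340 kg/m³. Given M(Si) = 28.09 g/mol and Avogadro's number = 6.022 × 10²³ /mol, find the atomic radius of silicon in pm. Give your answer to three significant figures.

For a diamond cubic cell (Z = 8), a³ = Z·M/(N_A·ρ) = 8 × 28.09 / (6.022 × 10²³ × 2.340) = 1.595 × 10^-22 cm³, so a = 5.423 × 10^-8 cm = 542.3 pm.
Nearest neighbors lie along the body diagonal with √3·a = 8r, so r = 0.2165 × a = 117 pm.

117 pm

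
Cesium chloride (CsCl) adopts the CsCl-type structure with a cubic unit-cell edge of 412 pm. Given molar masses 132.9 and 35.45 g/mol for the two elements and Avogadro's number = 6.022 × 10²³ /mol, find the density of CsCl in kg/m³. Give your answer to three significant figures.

4000 kg/m³

The CsCl-type structure contains Z = 1 formula unit per cell; M(CsCl) = 132.9 + 35.45 = 168.35 g/mol.
a³ = (4.120 × 10^-8 cm)³ = 6.993 × 10^-23 cm³.
ρ = 1 × 168.35 / (6.022 × 10²³ × 6.993 × 10^-23) = 3.997 g/cm³ = 4000 kg/m³.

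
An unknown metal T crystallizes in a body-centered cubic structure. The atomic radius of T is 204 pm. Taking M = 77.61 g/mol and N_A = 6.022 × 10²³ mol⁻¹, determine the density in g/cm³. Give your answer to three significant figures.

2.47 g/cm³

In a BCC lattice, atoms touch along the body diagonal, so √3·a = 4r, giving a = 471.1 pm = 4.711 × 10^-8 cm.
With Z = 2, ρ = Z·M/(N_A·a³) = 2 × 77.61 / (6.022 × 10²³ × 1.046 × 10^-22) = 2.465 g/cm³.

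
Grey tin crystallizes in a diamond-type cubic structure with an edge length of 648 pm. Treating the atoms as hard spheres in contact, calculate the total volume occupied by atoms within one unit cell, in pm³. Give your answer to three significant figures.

9.25 × 10^7 pm³

In a diamond cubic lattice nearest neighbors lie along the body diagonal with √3·a = 8r, so r = 0.2165a = 140.3 pm.
V_atoms = Z × (4/3)πr³ = 8 × (4/3)π × (140.3)³ = 9.25 × 10^7 pm³.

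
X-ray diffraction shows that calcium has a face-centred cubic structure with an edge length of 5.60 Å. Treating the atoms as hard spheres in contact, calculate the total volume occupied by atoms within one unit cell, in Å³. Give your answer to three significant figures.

130 Å³

In an FCC lattice atoms touch along the face diagonal, so √2·a = 4r, so r = 0.3536a = 1.980 Å.
V_atoms = Z × (4/3)πr³ = 4 × (4/3)π × (1.980)³ = 130 Å³.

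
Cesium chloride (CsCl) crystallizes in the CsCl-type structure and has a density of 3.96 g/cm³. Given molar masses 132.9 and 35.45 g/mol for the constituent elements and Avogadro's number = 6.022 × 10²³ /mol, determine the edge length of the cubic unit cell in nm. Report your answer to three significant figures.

0.413 nm

M(CsCl) = 168.35 g/mol; Z = 1 formula unit per cell.
a³ = Z·M/(N_A·ρ) = 1 × 168.35 / (6.022 × 10²³ × 3.96) = 7.060 × 10^-23 cm³, so a = 4.133 × 10^-8 cm = 0.413 nm.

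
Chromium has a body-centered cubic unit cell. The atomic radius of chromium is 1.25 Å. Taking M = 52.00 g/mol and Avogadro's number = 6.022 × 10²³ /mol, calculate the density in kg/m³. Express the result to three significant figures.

7180 kg/m³

In a BCC lattice, atoms touch along the body diagonal, so √3·a = 4r, giving a = 2.887 Å = 2.887 × 10^-8 cm.
With Z = 2, ρ = Z·M/(N_A·a³) = 2 × 52.00 / (6.022 × 10²³ × 2.406 × 10^-23) = 7.179 g/cm³ = 7180 kg/m³.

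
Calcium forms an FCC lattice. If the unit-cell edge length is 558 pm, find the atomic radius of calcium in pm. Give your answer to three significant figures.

In an FCC lattice, atoms touch along the face diagonal, so √2·a = 4r.
r = √2·a/4 = 1.4142 × 558 / 4 = 197 pm.

197 pm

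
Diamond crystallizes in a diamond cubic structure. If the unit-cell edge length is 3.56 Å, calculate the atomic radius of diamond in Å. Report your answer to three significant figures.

0.771 Å

In a diamond cubic lattice, nearest neighbors lie along the body diagonal with √3·a = 8r.
r = √3·a/8 = 1.7321 × 3.56 / 8 = 0.771 Å.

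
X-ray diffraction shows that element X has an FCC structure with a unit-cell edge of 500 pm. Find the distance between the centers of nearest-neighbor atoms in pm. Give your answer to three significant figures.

354 pm

In an FCC structure, atoms touch along the face diagonal, so √2·a = 4r; the nearest-neighbor distance equals 2r = 0.7071·a.
d = 0.7071 × 500 = 354 pm.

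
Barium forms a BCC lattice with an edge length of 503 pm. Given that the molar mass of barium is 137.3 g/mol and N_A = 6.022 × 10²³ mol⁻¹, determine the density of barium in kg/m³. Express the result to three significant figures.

A BCC unit cell contains Z = 2 atoms.
Cell volume: a³ = (503 pm)³ = (5.030 × 10^-8 cm)³ = 1.273 × 10^-22 cm³.
ρ = Z·M/(N_A·a³) = 2 × 137.3 / (6.022 × 10²³ × 1.273 × 10^-22) = 3.583 g/cm³ = 3580 kg/m³.

3580 kg/m³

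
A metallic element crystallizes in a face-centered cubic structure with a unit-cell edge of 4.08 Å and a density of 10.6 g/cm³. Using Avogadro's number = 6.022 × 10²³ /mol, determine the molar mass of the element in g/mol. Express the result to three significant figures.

An FCC cell has Z = 4 atoms; a = 4.080 × 10^-8 cm.
M = ρ·N_A·a³/Z = 10.6 × 6.022 × 10²³ × 6.792 × 10^-23 / 4 = 108 g/mol.

108 g/mol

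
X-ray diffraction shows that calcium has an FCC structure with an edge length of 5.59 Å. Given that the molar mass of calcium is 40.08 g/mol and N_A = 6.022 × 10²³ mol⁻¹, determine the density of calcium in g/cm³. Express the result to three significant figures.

1.52 g/cm³

An FCC unit cell contains Z = 4 atoms.
Cell volume: a³ = (5.59 Å)³ = (5.590 × 10^-8 cm)³ = 1.747 × 10^-22 cm³.
ρ = Z·M/(N_A·a³) = 4 × 40.08 / (6.022 × 10²³ × 1.747 × 10^-22) = 1.524 g/cm³.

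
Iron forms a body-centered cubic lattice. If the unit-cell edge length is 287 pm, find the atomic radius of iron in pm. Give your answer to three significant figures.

In a BCC lattice, atoms touch along the body diagonal, so √3·a = 4r.
r = √3·a/4 = 1.7321 × 287 / 4 = 124 pm.

124 pm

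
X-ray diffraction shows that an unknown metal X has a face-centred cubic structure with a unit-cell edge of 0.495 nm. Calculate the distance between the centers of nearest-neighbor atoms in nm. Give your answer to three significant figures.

In an FCC structure, atoms touch along the face diagonal, so √2·a = 4r; the nearest-neighbor distance equals 2r = 0.7071·a.
d = 0.7071 × 0.495 = 0.350 nm.

0.350 nm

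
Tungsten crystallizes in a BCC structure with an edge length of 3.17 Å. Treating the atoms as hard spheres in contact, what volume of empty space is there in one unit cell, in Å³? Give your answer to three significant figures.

10.2 Å³

In a BCC lattice atoms touch along the body diagonal, so √3·a = 4r, so r = 0.4330a = 1.373 Å.
V_cell = a³ = 31.86 Å³; V_atoms = 2 × (4/3)πr³ = 21.67 Å³.
Empty space = 31.86 − 21.67 = 10.2 Å³.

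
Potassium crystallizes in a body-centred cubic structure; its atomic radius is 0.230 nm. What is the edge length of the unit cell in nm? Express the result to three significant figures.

0.531 nm

In a BCC lattice, atoms touch along the body diagonal, so √3·a = 4r.
a = 4r/√3 = 4 × 0.230 / 1.7321 = 0.531 nm.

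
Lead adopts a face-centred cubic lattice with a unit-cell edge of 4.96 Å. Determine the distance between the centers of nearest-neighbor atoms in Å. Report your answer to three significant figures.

In an FCC structure, atoms touch along the face diagonal, so √2·a = 4r; the nearest-neighbor distance equals 2r = 0.7071·a.
d = 0.7071 × 4.96 = 3.51 Å.

3.51 Å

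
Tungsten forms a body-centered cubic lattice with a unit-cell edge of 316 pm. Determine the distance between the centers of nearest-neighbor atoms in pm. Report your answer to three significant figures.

274 pm

In a BCC structure, atoms touch along the body diagonal, so √3·a = 4r; the nearest-neighbor distance equals 2r = 0.8660·a.
d = 0.8660 × 316 = 274 pm.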